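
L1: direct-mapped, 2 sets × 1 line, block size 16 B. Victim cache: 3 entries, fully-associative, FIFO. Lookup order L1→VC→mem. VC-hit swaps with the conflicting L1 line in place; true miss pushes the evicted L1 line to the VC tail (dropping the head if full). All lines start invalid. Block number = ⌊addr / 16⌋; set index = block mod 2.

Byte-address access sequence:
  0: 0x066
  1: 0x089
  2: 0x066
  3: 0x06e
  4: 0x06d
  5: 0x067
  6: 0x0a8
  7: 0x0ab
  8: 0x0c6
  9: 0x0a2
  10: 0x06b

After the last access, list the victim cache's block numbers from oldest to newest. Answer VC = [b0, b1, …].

VC = [8, 10, 12]

0: 0x66 (blk 6, set 0) → MISS  vc=[]
1: 0x89 (blk 8, set 0) → MISS  vc=[6]
2: 0x66 (blk 6, set 0) → VC-HIT  vc=[8]
3: 0x6e (blk 6, set 0) → L1-HIT  vc=[8]
4: 0x6d (blk 6, set 0) → L1-HIT  vc=[8]
5: 0x67 (blk 6, set 0) → L1-HIT  vc=[8]
6: 0xa8 (blk 10, set 0) → MISS  vc=[8, 6]
7: 0xab (blk 10, set 0) → L1-HIT  vc=[8, 6]
8: 0xc6 (blk 12, set 0) → MISS  vc=[8, 6, 10]
9: 0xa2 (blk 10, set 0) → VC-HIT  vc=[8, 6, 12]
10: 0x6b (blk 6, set 0) → VC-HIT  vc=[8, 10, 12]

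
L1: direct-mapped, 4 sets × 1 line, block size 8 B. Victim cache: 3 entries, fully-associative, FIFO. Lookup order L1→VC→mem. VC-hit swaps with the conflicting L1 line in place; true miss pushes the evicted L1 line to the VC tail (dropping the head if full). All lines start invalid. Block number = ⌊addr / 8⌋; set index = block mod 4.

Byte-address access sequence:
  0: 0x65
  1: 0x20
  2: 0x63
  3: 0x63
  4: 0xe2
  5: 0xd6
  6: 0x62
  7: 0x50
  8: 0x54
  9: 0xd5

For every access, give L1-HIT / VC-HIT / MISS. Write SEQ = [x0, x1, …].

SEQ = [MISS, MISS, VC-HIT, L1-HIT, MISS, MISS, VC-HIT, MISS, L1-HIT, VC-HIT]

  [0] addr=0x65 blk=12 s=0: MISS | VC []
  [1] addr=0x20 blk=4 s=0: MISS | VC [12]
  [2] addr=0x63 blk=12 s=0: VC-HIT | VC [4]
  [3] addr=0x63 blk=12 s=0: L1-HIT | VC [4]
  [4] addr=0xe2 blk=28 s=0: MISS | VC [4, 12]
  [5] addr=0xd6 blk=26 s=2: MISS | VC [4, 12]
  [6] addr=0x62 blk=12 s=0: VC-HIT | VC [4, 28]
  [7] addr=0x50 blk=10 s=2: MISS | VC [4, 28, 26]
  [8] addr=0x54 blk=10 s=2: L1-HIT | VC [4, 28, 26]
  [9] addr=0xd5 blk=26 s=2: VC-HIT | VC [4, 28, 10]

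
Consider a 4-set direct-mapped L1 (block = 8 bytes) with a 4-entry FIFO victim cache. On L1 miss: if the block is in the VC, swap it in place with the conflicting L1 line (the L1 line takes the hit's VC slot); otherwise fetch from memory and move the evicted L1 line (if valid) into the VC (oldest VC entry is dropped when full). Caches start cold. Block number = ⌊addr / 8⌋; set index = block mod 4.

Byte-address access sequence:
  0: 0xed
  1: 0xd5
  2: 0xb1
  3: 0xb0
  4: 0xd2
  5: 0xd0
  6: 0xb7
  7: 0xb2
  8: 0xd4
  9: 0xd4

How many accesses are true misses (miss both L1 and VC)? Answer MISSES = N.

  [0] addr=0xed blk=29 s=1: MISS | VC []
  [1] addr=0xd5 blk=26 s=2: MISS | VC []
  [2] addr=0xb1 blk=22 s=2: MISS | VC [26]
  [3] addr=0xb0 blk=22 s=2: L1-HIT | VC [26]
  [4] addr=0xd2 blk=26 s=2: VC-HIT | VC [22]
  [5] addr=0xd0 blk=26 s=2: L1-HIT | VC [22]
  [6] addr=0xb7 blk=22 s=2: VC-HIT | VC [26]
  [7] addr=0xb2 blk=22 s=2: L1-HIT | VC [26]
  [8] addr=0xd4 blk=26 s=2: VC-HIT | VC [22]
  [9] addr=0xd4 blk=26 s=2: L1-HIT | VC [22]

MISSES = 3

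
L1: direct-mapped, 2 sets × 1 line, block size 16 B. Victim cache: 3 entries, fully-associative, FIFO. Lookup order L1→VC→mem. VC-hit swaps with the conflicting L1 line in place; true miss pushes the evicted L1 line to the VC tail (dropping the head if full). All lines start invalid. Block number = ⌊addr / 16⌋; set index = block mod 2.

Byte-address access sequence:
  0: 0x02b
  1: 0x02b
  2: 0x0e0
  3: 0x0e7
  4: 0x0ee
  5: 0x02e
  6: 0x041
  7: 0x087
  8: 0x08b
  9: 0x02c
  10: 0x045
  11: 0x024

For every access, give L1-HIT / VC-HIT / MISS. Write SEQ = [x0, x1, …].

0: 0x2b (blk 2, set 0) → MISS  vc=[]
1: 0x2b (blk 2, set 0) → L1-HIT  vc=[]
2: 0xe0 (blk 14, set 0) → MISS  vc=[2]
3: 0xe7 (blk 14, set 0) → L1-HIT  vc=[2]
4: 0xee (blk 14, set 0) → L1-HIT  vc=[2]
5: 0x2e (blk 2, set 0) → VC-HIT  vc=[14]
6: 0x41 (blk 4, set 0) → MISS  vc=[14, 2]
7: 0x87 (blk 8, set 0) → MISS  vc=[14, 2, 4]
8: 0x8b (blk 8, set 0) → L1-HIT  vc=[14, 2, 4]
9: 0x2c (blk 2, set 0) → VC-HIT  vc=[14, 8, 4]
10: 0x45 (blk 4, set 0) → VC-HIT  vc=[14, 8, 2]
11: 0x24 (blk 2, set 0) → VC-HIT  vc=[14, 8, 4]

SEQ = [MISS, L1-HIT, MISS, L1-HIT, L1-HIT, VC-HIT, MISS, MISS, L1-HIT, VC-HIT, VC-HIT, VC-HIT]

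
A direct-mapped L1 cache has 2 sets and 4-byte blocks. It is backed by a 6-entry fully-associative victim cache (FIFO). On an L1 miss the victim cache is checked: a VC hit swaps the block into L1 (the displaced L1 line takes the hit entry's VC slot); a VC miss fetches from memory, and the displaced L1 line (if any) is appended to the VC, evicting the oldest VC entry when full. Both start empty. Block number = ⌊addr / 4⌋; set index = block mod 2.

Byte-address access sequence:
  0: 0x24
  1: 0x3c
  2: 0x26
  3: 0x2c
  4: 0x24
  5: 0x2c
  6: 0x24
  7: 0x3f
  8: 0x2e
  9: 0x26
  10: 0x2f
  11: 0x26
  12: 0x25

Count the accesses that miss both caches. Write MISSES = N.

MISSES = 3

  [0] addr=0x24 blk=9 s=1: MISS | VC []
  [1] addr=0x3c blk=15 s=1: MISS | VC [9]
  [2] addr=0x26 blk=9 s=1: VC-HIT | VC [15]
  [3] addr=0x2c blk=11 s=1: MISS | VC [15, 9]
  [4] addr=0x24 blk=9 s=1: VC-HIT | VC [15, 11]
  [5] addr=0x2c blk=11 s=1: VC-HIT | VC [15, 9]
  [6] addr=0x24 blk=9 s=1: VC-HIT | VC [15, 11]
  [7] addr=0x3f blk=15 s=1: VC-HIT | VC [9, 11]
  [8] addr=0x2e blk=11 s=1: VC-HIT | VC [9, 15]
  [9] addr=0x26 blk=9 s=1: VC-HIT | VC [11, 15]
  [10] addr=0x2f blk=11 s=1: VC-HIT | VC [9, 15]
  [11] addr=0x26 blk=9 s=1: VC-HIT | VC [11, 15]
  [12] addr=0x25 blk=9 s=1: L1-HIT | VC [11, 15]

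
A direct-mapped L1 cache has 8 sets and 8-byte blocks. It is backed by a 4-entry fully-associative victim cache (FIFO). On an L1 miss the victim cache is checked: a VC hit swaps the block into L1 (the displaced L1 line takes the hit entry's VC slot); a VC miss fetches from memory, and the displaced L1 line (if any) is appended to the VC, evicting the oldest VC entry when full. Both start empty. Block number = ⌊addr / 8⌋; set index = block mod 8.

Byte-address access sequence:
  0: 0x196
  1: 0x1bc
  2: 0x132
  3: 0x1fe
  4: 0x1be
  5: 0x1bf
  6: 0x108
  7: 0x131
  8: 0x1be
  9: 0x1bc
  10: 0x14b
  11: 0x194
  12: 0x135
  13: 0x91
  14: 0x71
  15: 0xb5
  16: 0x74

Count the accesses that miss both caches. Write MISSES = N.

#0 0x196→b50/s2 MISS; vc=[]
#1 0x1bc→b55/s7 MISS; vc=[]
#2 0x132→b38/s6 MISS; vc=[]
#3 0x1fe→b63/s7 MISS; vc=[55]
#4 0x1be→b55/s7 VC-HIT; vc=[63]
#5 0x1bf→b55/s7 L1-HIT; vc=[63]
#6 0x108→b33/s1 MISS; vc=[63]
#7 0x131→b38/s6 L1-HIT; vc=[63]
#8 0x1be→b55/s7 L1-HIT; vc=[63]
#9 0x1bc→b55/s7 L1-HIT; vc=[63]
#10 0x14b→b41/s1 MISS; vc=[63,33]
#11 0x194→b50/s2 L1-HIT; vc=[63,33]
#12 0x135→b38/s6 L1-HIT; vc=[63,33]
#13 0x91→b18/s2 MISS; vc=[63,33,50]
#14 0x71→b14/s6 MISS; vc=[63,33,50,38]
#15 0xb5→b22/s6 MISS; vc=[33,50,38,14]
#16 0x74→b14/s6 VC-HIT; vc=[33,50,38,22]

MISSES = 9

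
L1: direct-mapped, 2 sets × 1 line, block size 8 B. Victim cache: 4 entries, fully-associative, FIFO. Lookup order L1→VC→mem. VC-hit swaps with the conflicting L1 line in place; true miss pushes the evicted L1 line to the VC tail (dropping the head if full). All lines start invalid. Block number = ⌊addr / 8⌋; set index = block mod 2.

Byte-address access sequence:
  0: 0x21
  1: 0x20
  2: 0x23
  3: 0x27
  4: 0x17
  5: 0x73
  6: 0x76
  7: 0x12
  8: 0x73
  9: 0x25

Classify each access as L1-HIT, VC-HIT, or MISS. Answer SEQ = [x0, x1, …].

  [0] addr=0x21 blk=4 s=0: MISS | VC []
  [1] addr=0x20 blk=4 s=0: L1-HIT | VC []
  [2] addr=0x23 blk=4 s=0: L1-HIT | VC []
  [3] addr=0x27 blk=4 s=0: L1-HIT | VC []
  [4] addr=0x17 blk=2 s=0: MISS | VC [4]
  [5] addr=0x73 blk=14 s=0: MISS | VC [4, 2]
  [6] addr=0x76 blk=14 s=0: L1-HIT | VC [4, 2]
  [7] addr=0x12 blk=2 s=0: VC-HIT | VC [4, 14]
  [8] addr=0x73 blk=14 s=0: VC-HIT | VC [4, 2]
  [9] addr=0x25 blk=4 s=0: VC-HIT | VC [14, 2]

SEQ = [MISS, L1-HIT, L1-HIT, L1-HIT, MISS, MISS, L1-HIT, VC-HIT, VC-HIT, VC-HIT]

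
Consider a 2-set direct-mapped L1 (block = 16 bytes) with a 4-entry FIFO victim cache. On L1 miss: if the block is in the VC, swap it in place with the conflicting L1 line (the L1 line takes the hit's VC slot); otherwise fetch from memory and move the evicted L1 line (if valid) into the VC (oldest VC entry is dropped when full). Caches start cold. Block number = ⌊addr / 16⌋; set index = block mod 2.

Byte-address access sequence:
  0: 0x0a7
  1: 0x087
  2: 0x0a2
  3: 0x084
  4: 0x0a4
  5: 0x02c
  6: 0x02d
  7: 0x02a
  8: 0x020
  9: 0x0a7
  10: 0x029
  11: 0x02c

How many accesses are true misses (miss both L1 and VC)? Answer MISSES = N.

  [0] addr=0xa7 blk=10 s=0: MISS | VC []
  [1] addr=0x87 blk=8 s=0: MISS | VC [10]
  [2] addr=0xa2 blk=10 s=0: VC-HIT | VC [8]
  [3] addr=0x84 blk=8 s=0: VC-HIT | VC [10]
  [4] addr=0xa4 blk=10 s=0: VC-HIT | VC [8]
  [5] addr=0x2c blk=2 s=0: MISS | VC [8, 10]
  [6] addr=0x2d blk=2 s=0: L1-HIT | VC [8, 10]
  [7] addr=0x2a blk=2 s=0: L1-HIT | VC [8, 10]
  [8] addr=0x20 blk=2 s=0: L1-HIT | VC [8, 10]
  [9] addr=0xa7 blk=10 s=0: VC-HIT | VC [8, 2]
  [10] addr=0x29 blk=2 s=0: VC-HIT | VC [8, 10]
  [11] addr=0x2c blk=2 s=0: L1-HIT | VC [8, 10]

MISSES = 3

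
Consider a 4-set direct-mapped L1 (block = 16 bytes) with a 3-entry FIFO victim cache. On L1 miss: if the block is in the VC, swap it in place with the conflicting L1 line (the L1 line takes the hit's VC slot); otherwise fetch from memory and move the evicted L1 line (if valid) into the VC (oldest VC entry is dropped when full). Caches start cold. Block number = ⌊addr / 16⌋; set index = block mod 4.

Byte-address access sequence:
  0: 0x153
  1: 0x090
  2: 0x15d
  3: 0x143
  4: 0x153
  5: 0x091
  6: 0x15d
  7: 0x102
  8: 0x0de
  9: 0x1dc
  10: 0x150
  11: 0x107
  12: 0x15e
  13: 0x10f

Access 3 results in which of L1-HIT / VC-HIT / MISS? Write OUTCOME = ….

0: 0x153 (blk 21, set 1) → MISS  vc=[]
1: 0x90 (blk 9, set 1) → MISS  vc=[21]
2: 0x15d (blk 21, set 1) → VC-HIT  vc=[9]
3: 0x143 (blk 20, set 0) → MISS  vc=[9]
4: 0x153 (blk 21, set 1) → L1-HIT  vc=[9]
5: 0x91 (blk 9, set 1) → VC-HIT  vc=[21]
6: 0x15d (blk 21, set 1) → VC-HIT  vc=[9]
7: 0x102 (blk 16, set 0) → MISS  vc=[9, 20]
8: 0xde (blk 13, set 1) → MISS  vc=[9, 20, 21]
9: 0x1dc (blk 29, set 1) → MISS  vc=[20, 21, 13]
10: 0x150 (blk 21, set 1) → VC-HIT  vc=[20, 29, 13]
11: 0x107 (blk 16, set 0) → L1-HIT  vc=[20, 29, 13]
12: 0x15e (blk 21, set 1) → L1-HIT  vc=[20, 29, 13]
13: 0x10f (blk 16, set 0) → L1-HIT  vc=[20, 29, 13]

OUTCOME = MISS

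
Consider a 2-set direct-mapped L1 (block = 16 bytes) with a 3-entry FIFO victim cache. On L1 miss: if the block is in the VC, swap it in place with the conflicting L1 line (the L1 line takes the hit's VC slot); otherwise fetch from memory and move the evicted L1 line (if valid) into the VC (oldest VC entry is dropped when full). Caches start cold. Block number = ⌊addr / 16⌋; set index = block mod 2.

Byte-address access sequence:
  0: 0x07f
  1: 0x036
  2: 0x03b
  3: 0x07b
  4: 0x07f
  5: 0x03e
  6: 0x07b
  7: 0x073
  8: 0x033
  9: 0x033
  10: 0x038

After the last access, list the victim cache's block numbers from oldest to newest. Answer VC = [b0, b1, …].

VC = [7]

#0 0x7f→b7/s1 MISS; vc=[]
#1 0x36→b3/s1 MISS; vc=[7]
#2 0x3b→b3/s1 L1-HIT; vc=[7]
#3 0x7b→b7/s1 VC-HIT; vc=[3]
#4 0x7f→b7/s1 L1-HIT; vc=[3]
#5 0x3e→b3/s1 VC-HIT; vc=[7]
#6 0x7b→b7/s1 VC-HIT; vc=[3]
#7 0x73→b7/s1 L1-HIT; vc=[3]
#8 0x33→b3/s1 VC-HIT; vc=[7]
#9 0x33→b3/s1 L1-HIT; vc=[7]
#10 0x38→b3/s1 L1-HIT; vc=[7]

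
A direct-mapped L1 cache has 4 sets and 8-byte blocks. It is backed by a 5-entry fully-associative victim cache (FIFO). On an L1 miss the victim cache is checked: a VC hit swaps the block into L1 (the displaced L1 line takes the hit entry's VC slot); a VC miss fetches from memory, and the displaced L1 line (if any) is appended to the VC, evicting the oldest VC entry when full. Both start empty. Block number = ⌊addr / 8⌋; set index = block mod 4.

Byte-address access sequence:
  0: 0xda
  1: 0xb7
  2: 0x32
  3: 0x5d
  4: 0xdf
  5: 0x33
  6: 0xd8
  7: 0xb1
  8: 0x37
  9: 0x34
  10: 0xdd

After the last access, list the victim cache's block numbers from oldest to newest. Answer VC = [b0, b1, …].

0: 0xda (blk 27, set 3) → MISS  vc=[]
1: 0xb7 (blk 22, set 2) → MISS  vc=[]
2: 0x32 (blk 6, set 2) → MISS  vc=[22]
3: 0x5d (blk 11, set 3) → MISS  vc=[22, 27]
4: 0xdf (blk 27, set 3) → VC-HIT  vc=[22, 11]
5: 0x33 (blk 6, set 2) → L1-HIT  vc=[22, 11]
6: 0xd8 (blk 27, set 3) → L1-HIT  vc=[22, 11]
7: 0xb1 (blk 22, set 2) → VC-HIT  vc=[6, 11]
8: 0x37 (blk 6, set 2) → VC-HIT  vc=[22, 11]
9: 0x34 (blk 6, set 2) → L1-HIT  vc=[22, 11]
10: 0xdd (blk 27, set 3) → L1-HIT  vc=[22, 11]

VC = [22, 11]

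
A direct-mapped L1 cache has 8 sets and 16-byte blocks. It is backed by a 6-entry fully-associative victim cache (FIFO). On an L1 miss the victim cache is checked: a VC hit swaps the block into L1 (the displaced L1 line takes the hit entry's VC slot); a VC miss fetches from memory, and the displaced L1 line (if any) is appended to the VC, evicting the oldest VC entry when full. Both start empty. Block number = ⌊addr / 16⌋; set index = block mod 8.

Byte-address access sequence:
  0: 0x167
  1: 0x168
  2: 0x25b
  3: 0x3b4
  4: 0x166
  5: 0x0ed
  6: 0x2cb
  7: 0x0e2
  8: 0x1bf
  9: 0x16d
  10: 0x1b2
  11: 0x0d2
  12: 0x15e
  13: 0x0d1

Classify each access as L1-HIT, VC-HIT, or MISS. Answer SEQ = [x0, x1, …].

#0 0x167→b22/s6 MISS; vc=[]
#1 0x168→b22/s6 L1-HIT; vc=[]
#2 0x25b→b37/s5 MISS; vc=[]
#3 0x3b4→b59/s3 MISS; vc=[]
#4 0x166→b22/s6 L1-HIT; vc=[]
#5 0xed→b14/s6 MISS; vc=[22]
#6 0x2cb→b44/s4 MISS; vc=[22]
#7 0xe2→b14/s6 L1-HIT; vc=[22]
#8 0x1bf→b27/s3 MISS; vc=[22,59]
#9 0x16d→b22/s6 VC-HIT; vc=[14,59]
#10 0x1b2→b27/s3 L1-HIT; vc=[14,59]
#11 0xd2→b13/s5 MISS; vc=[14,59,37]
#12 0x15e→b21/s5 MISS; vc=[14,59,37,13]
#13 0xd1→b13/s5 VC-HIT; vc=[14,59,37,21]

SEQ = [MISS, L1-HIT, MISS, MISS, L1-HIT, MISS, MISS, L1-HIT, MISS, VC-HIT, L1-HIT, MISS, MISS, VC-HIT]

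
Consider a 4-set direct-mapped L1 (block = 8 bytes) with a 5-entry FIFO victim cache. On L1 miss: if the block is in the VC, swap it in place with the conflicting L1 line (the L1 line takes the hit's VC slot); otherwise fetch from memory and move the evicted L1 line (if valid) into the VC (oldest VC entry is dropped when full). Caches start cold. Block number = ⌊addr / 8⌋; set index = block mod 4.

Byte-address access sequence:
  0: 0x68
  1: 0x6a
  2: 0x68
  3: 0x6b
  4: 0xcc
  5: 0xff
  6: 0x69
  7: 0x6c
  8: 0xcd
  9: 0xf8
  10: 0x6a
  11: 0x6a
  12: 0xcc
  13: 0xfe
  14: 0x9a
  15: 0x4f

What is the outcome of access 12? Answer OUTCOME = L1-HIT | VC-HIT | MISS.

  [0] addr=0x68 blk=13 s=1: MISS | VC []
  [1] addr=0x6a blk=13 s=1: L1-HIT | VC []
  [2] addr=0x68 blk=13 s=1: L1-HIT | VC []
  [3] addr=0x6b blk=13 s=1: L1-HIT | VC []
  [4] addr=0xcc blk=25 s=1: MISS | VC [13]
  [5] addr=0xff blk=31 s=3: MISS | VC [13]
  [6] addr=0x69 blk=13 s=1: VC-HIT | VC [25]
  [7] addr=0x6c blk=13 s=1: L1-HIT | VC [25]
  [8] addr=0xcd blk=25 s=1: VC-HIT | VC [13]
  [9] addr=0xf8 blk=31 s=3: L1-HIT | VC [13]
  [10] addr=0x6a blk=13 s=1: VC-HIT | VC [25]
  [11] addr=0x6a blk=13 s=1: L1-HIT | VC [25]
  [12] addr=0xcc blk=25 s=1: VC-HIT | VC [13]
  [13] addr=0xfe blk=31 s=3: L1-HIT | VC [13]
  [14] addr=0x9a blk=19 s=3: MISS | VC [13, 31]
  [15] addr=0x4f blk=9 s=1: MISS | VC [13, 31, 25]

OUTCOME = VC-HIT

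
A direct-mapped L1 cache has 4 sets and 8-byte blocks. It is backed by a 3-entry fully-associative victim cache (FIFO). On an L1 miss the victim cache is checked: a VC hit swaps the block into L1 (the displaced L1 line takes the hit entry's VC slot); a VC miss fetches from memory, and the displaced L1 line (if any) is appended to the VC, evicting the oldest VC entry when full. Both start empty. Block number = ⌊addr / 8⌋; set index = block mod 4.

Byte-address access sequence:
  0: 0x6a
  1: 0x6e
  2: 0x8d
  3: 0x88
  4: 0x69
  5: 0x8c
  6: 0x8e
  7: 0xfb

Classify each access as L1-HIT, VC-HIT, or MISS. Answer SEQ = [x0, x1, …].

  [0] addr=0x6a blk=13 s=1: MISS | VC []
  [1] addr=0x6e blk=13 s=1: L1-HIT | VC []
  [2] addr=0x8d blk=17 s=1: MISS | VC [13]
  [3] addr=0x88 blk=17 s=1: L1-HIT | VC [13]
  [4] addr=0x69 blk=13 s=1: VC-HIT | VC [17]
  [5] addr=0x8c blk=17 s=1: VC-HIT | VC [13]
  [6] addr=0x8e blk=17 s=1: L1-HIT | VC [13]
  [7] addr=0xfb blk=31 s=3: MISS | VC [13]

SEQ = [MISS, L1-HIT, MISS, L1-HIT, VC-HIT, VC-HIT, L1-HIT, MISS]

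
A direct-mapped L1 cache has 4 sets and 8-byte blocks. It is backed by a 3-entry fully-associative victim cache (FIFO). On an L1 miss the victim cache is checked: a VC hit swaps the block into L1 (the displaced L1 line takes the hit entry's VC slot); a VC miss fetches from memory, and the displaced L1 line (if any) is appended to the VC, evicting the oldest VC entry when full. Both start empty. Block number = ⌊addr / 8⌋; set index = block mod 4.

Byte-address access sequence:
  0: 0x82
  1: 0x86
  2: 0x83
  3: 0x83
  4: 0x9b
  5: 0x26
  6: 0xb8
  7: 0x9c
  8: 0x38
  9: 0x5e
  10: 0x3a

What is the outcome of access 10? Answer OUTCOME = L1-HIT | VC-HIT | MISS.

0: 0x82 (blk 16, set 0) → MISS  vc=[]
1: 0x86 (blk 16, set 0) → L1-HIT  vc=[]
2: 0x83 (blk 16, set 0) → L1-HIT  vc=[]
3: 0x83 (blk 16, set 0) → L1-HIT  vc=[]
4: 0x9b (blk 19, set 3) → MISS  vc=[]
5: 0x26 (blk 4, set 0) → MISS  vc=[16]
6: 0xb8 (blk 23, set 3) → MISS  vc=[16, 19]
7: 0x9c (blk 19, set 3) → VC-HIT  vc=[16, 23]
8: 0x38 (blk 7, set 3) → MISS  vc=[16, 23, 19]
9: 0x5e (blk 11, set 3) → MISS  vc=[23, 19, 7]
10: 0x3a (blk 7, set 3) → VC-HIT  vc=[23, 19, 11]

OUTCOME = VC-HIT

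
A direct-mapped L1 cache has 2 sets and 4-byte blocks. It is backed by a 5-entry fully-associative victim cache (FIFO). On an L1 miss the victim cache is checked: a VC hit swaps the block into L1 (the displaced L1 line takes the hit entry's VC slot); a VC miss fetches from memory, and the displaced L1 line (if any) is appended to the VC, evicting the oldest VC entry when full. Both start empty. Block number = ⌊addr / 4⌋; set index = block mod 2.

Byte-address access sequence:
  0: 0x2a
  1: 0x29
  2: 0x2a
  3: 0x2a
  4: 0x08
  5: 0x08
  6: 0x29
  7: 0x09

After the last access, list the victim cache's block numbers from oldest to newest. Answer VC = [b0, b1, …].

VC = [10]

0: 0x2a (blk 10, set 0) → MISS  vc=[]
1: 0x29 (blk 10, set 0) → L1-HIT  vc=[]
2: 0x2a (blk 10, set 0) → L1-HIT  vc=[]
3: 0x2a (blk 10, set 0) → L1-HIT  vc=[]
4: 0x8 (blk 2, set 0) → MISS  vc=[10]
5: 0x8 (blk 2, set 0) → L1-HIT  vc=[10]
6: 0x29 (blk 10, set 0) → VC-HIT  vc=[2]
7: 0x9 (blk 2, set 0) → VC-HIT  vc=[10]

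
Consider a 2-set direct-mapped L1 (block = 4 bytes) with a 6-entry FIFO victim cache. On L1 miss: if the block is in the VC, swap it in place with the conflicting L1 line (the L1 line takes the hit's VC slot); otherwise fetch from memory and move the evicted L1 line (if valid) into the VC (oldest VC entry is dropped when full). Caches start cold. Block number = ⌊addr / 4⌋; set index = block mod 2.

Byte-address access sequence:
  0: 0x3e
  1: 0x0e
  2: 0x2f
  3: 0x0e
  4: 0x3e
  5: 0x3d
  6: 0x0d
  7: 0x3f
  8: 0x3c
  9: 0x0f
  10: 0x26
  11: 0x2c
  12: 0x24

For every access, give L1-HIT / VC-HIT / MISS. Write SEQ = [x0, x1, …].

  [0] addr=0x3e blk=15 s=1: MISS | VC []
  [1] addr=0xe blk=3 s=1: MISS | VC [15]
  [2] addr=0x2f blk=11 s=1: MISS | VC [15, 3]
  [3] addr=0xe blk=3 s=1: VC-HIT | VC [15, 11]
  [4] addr=0x3e blk=15 s=1: VC-HIT | VC [3, 11]
  [5] addr=0x3d blk=15 s=1: L1-HIT | VC [3, 11]
  [6] addr=0xd blk=3 s=1: VC-HIT | VC [15, 11]
  [7] addr=0x3f blk=15 s=1: VC-HIT | VC [3, 11]
  [8] addr=0x3c blk=15 s=1: L1-HIT | VC [3, 11]
  [9] addr=0xf blk=3 s=1: VC-HIT | VC [15, 11]
  [10] addr=0x26 blk=9 s=1: MISS | VC [15, 11, 3]
  [11] addr=0x2c blk=11 s=1: VC-HIT | VC [15, 9, 3]
  [12] addr=0x24 blk=9 s=1: VC-HIT | VC [15, 11, 3]

SEQ = [MISS, MISS, MISS, VC-HIT, VC-HIT, L1-HIT, VC-HIT, VC-HIT, L1-HIT, VC-HIT, MISS, VC-HIT, VC-HIT]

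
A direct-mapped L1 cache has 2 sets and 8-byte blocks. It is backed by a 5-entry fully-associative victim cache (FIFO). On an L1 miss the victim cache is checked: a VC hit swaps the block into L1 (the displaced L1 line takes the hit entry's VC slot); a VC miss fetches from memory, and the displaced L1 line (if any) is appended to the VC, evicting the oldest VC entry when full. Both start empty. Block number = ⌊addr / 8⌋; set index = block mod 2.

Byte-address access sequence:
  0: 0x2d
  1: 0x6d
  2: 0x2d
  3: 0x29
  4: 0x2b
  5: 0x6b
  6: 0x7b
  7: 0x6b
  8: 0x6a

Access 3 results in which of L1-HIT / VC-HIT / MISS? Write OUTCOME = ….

0: 0x2d (blk 5, set 1) → MISS  vc=[]
1: 0x6d (blk 13, set 1) → MISS  vc=[5]
2: 0x2d (blk 5, set 1) → VC-HIT  vc=[13]
3: 0x29 (blk 5, set 1) → L1-HIT  vc=[13]
4: 0x2b (blk 5, set 1) → L1-HIT  vc=[13]
5: 0x6b (blk 13, set 1) → VC-HIT  vc=[5]
6: 0x7b (blk 15, set 1) → MISS  vc=[5, 13]
7: 0x6b (blk 13, set 1) → VC-HIT  vc=[5, 15]
8: 0x6a (blk 13, set 1) → L1-HIT  vc=[5, 15]

OUTCOME = L1-HIT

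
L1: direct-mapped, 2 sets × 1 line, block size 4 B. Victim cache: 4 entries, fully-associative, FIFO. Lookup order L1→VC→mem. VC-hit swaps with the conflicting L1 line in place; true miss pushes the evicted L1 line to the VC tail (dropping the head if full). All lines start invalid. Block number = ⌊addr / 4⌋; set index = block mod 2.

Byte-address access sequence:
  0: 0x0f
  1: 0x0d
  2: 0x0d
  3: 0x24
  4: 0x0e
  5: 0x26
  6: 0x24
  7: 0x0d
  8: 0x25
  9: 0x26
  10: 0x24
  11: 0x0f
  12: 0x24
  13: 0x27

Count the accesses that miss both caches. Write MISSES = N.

MISSES = 2

  [0] addr=0xf blk=3 s=1: MISS | VC []
  [1] addr=0xd blk=3 s=1: L1-HIT | VC []
  [2] addr=0xd blk=3 s=1: L1-HIT | VC []
  [3] addr=0x24 blk=9 s=1: MISS | VC [3]
  [4] addr=0xe blk=3 s=1: VC-HIT | VC [9]
  [5] addr=0x26 blk=9 s=1: VC-HIT | VC [3]
  [6] addr=0x24 blk=9 s=1: L1-HIT | VC [3]
  [7] addr=0xd blk=3 s=1: VC-HIT | VC [9]
  [8] addr=0x25 blk=9 s=1: VC-HIT | VC [3]
  [9] addr=0x26 blk=9 s=1: L1-HIT | VC [3]
  [10] addr=0x24 blk=9 s=1: L1-HIT | VC [3]
  [11] addr=0xf blk=3 s=1: VC-HIT | VC [9]
  [12] addr=0x24 blk=9 s=1: VC-HIT | VC [3]
  [13] addr=0x27 blk=9 s=1: L1-HIT | VC [3]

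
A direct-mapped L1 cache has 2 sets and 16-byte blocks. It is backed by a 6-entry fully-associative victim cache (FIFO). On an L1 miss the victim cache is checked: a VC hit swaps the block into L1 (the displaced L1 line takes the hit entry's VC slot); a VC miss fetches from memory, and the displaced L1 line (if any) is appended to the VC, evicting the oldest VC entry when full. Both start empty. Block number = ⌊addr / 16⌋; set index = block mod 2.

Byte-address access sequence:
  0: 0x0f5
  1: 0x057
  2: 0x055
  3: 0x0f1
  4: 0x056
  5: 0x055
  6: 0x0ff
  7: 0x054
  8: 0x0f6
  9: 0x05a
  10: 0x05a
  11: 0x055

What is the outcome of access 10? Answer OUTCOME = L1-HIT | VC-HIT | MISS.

0: 0xf5 (blk 15, set 1) → MISS  vc=[]
1: 0x57 (blk 5, set 1) → MISS  vc=[15]
2: 0x55 (blk 5, set 1) → L1-HIT  vc=[15]
3: 0xf1 (blk 15, set 1) → VC-HIT  vc=[5]
4: 0x56 (blk 5, set 1) → VC-HIT  vc=[15]
5: 0x55 (blk 5, set 1) → L1-HIT  vc=[15]
6: 0xff (blk 15, set 1) → VC-HIT  vc=[5]
7: 0x54 (blk 5, set 1) → VC-HIT  vc=[15]
8: 0xf6 (blk 15, set 1) → VC-HIT  vc=[5]
9: 0x5a (blk 5, set 1) → VC-HIT  vc=[15]
10: 0x5a (blk 5, set 1) → L1-HIT  vc=[15]
11: 0x55 (blk 5, set 1) → L1-HIT  vc=[15]

OUTCOME = L1-HIT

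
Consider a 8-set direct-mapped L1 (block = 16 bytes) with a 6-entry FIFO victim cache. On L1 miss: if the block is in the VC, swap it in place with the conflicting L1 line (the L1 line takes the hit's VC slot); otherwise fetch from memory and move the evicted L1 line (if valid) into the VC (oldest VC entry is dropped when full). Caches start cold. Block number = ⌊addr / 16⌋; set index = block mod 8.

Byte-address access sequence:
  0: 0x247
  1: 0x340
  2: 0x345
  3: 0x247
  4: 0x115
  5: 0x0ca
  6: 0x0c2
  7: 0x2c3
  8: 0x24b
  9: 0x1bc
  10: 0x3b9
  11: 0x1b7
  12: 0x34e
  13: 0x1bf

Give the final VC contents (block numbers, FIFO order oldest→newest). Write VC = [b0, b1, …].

VC = [36, 44, 12, 59]

  [0] addr=0x247 blk=36 s=4: MISS | VC []
  [1] addr=0x340 blk=52 s=4: MISS | VC [36]
  [2] addr=0x345 blk=52 s=4: L1-HIT | VC [36]
  [3] addr=0x247 blk=36 s=4: VC-HIT | VC [52]
  [4] addr=0x115 blk=17 s=1: MISS | VC [52]
  [5] addr=0xca blk=12 s=4: MISS | VC [52, 36]
  [6] addr=0xc2 blk=12 s=4: L1-HIT | VC [52, 36]
  [7] addr=0x2c3 blk=44 s=4: MISS | VC [52, 36, 12]
  [8] addr=0x24b blk=36 s=4: VC-HIT | VC [52, 44, 12]
  [9] addr=0x1bc blk=27 s=3: MISS | VC [52, 44, 12]
  [10] addr=0x3b9 blk=59 s=3: MISS | VC [52, 44, 12, 27]
  [11] addr=0x1b7 blk=27 s=3: VC-HIT | VC [52, 44, 12, 59]
  [12] addr=0x34e blk=52 s=4: VC-HIT | VC [36, 44, 12, 59]
  [13] addr=0x1bf blk=27 s=3: L1-HIT | VC [36, 44, 12, 59]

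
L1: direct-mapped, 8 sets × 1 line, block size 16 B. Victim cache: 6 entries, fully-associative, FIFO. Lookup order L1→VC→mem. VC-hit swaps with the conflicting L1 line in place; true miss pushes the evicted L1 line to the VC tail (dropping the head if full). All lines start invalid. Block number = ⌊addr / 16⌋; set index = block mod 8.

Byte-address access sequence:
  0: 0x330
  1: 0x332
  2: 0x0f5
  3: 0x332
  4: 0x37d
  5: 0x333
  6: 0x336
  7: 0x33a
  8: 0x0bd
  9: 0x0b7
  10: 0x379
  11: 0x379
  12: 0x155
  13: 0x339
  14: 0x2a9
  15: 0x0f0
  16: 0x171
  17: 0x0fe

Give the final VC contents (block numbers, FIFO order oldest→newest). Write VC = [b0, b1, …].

VC = [55, 11, 23]

#0 0x330→b51/s3 MISS; vc=[]
#1 0x332→b51/s3 L1-HIT; vc=[]
#2 0xf5→b15/s7 MISS; vc=[]
#3 0x332→b51/s3 L1-HIT; vc=[]
#4 0x37d→b55/s7 MISS; vc=[15]
#5 0x333→b51/s3 L1-HIT; vc=[15]
#6 0x336→b51/s3 L1-HIT; vc=[15]
#7 0x33a→b51/s3 L1-HIT; vc=[15]
#8 0xbd→b11/s3 MISS; vc=[15,51]
#9 0xb7→b11/s3 L1-HIT; vc=[15,51]
#10 0x379→b55/s7 L1-HIT; vc=[15,51]
#11 0x379→b55/s7 L1-HIT; vc=[15,51]
#12 0x155→b21/s5 MISS; vc=[15,51]
#13 0x339→b51/s3 VC-HIT; vc=[15,11]
#14 0x2a9→b42/s2 MISS; vc=[15,11]
#15 0xf0→b15/s7 VC-HIT; vc=[55,11]
#16 0x171→b23/s7 MISS; vc=[55,11,15]
#17 0xfe→b15/s7 VC-HIT; vc=[55,11,23]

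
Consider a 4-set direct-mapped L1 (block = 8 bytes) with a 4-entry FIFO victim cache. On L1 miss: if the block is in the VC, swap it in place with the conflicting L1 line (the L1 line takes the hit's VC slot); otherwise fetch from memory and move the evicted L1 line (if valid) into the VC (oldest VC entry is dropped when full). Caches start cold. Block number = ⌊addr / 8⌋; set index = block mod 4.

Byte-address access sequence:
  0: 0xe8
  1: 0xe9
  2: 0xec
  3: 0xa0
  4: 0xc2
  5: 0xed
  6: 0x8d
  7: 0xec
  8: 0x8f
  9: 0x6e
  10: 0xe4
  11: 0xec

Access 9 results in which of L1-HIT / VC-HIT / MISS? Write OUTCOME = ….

OUTCOME = MISS

#0 0xe8→b29/s1 MISS; vc=[]
#1 0xe9→b29/s1 L1-HIT; vc=[]
#2 0xec→b29/s1 L1-HIT; vc=[]
#3 0xa0→b20/s0 MISS; vc=[]
#4 0xc2→b24/s0 MISS; vc=[20]
#5 0xed→b29/s1 L1-HIT; vc=[20]
#6 0x8d→b17/s1 MISS; vc=[20,29]
#7 0xec→b29/s1 VC-HIT; vc=[20,17]
#8 0x8f→b17/s1 VC-HIT; vc=[20,29]
#9 0x6e→b13/s1 MISS; vc=[20,29,17]
#10 0xe4→b28/s0 MISS; vc=[20,29,17,24]
#11 0xec→b29/s1 VC-HIT; vc=[20,13,17,24]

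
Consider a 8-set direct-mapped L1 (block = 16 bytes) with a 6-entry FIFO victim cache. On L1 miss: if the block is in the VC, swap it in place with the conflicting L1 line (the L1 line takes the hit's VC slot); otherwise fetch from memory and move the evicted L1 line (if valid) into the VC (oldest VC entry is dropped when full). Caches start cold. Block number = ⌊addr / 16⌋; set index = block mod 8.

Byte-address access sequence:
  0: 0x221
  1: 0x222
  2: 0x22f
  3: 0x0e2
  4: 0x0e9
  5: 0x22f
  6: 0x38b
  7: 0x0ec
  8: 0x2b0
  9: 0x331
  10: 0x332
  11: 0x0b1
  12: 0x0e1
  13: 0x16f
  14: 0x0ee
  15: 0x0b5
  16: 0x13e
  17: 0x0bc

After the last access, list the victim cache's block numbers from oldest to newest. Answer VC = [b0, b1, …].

VC = [43, 51, 22, 19]

#0 0x221→b34/s2 MISS; vc=[]
#1 0x222→b34/s2 L1-HIT; vc=[]
#2 0x22f→b34/s2 L1-HIT; vc=[]
#3 0xe2→b14/s6 MISS; vc=[]
#4 0xe9→b14/s6 L1-HIT; vc=[]
#5 0x22f→b34/s2 L1-HIT; vc=[]
#6 0x38b→b56/s0 MISS; vc=[]
#7 0xec→b14/s6 L1-HIT; vc=[]
#8 0x2b0→b43/s3 MISS; vc=[]
#9 0x331→b51/s3 MISS; vc=[43]
#10 0x332→b51/s3 L1-HIT; vc=[43]
#11 0xb1→b11/s3 MISS; vc=[43,51]
#12 0xe1→b14/s6 L1-HIT; vc=[43,51]
#13 0x16f→b22/s6 MISS; vc=[43,51,14]
#14 0xee→b14/s6 VC-HIT; vc=[43,51,22]
#15 0xb5→b11/s3 L1-HIT; vc=[43,51,22]
#16 0x13e→b19/s3 MISS; vc=[43,51,22,11]
#17 0xbc→b11/s3 VC-HIT; vc=[43,51,22,19]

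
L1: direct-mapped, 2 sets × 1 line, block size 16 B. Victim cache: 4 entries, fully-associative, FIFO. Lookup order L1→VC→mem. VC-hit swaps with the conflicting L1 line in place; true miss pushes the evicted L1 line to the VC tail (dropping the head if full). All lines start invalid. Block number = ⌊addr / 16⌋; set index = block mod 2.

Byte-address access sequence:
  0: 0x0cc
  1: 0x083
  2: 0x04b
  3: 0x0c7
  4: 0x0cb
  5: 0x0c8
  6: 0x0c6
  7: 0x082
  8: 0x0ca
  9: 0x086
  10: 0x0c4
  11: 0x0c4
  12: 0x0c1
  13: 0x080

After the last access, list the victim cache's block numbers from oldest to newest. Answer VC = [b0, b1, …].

0: 0xcc (blk 12, set 0) → MISS  vc=[]
1: 0x83 (blk 8, set 0) → MISS  vc=[12]
2: 0x4b (blk 4, set 0) → MISS  vc=[12, 8]
3: 0xc7 (blk 12, set 0) → VC-HIT  vc=[4, 8]
4: 0xcb (blk 12, set 0) → L1-HIT  vc=[4, 8]
5: 0xc8 (blk 12, set 0) → L1-HIT  vc=[4, 8]
6: 0xc6 (blk 12, set 0) → L1-HIT  vc=[4, 8]
7: 0x82 (blk 8, set 0) → VC-HIT  vc=[4, 12]
8: 0xca (blk 12, set 0) → VC-HIT  vc=[4, 8]
9: 0x86 (blk 8, set 0) → VC-HIT  vc=[4, 12]
10: 0xc4 (blk 12, set 0) → VC-HIT  vc=[4, 8]
11: 0xc4 (blk 12, set 0) → L1-HIT  vc=[4, 8]
12: 0xc1 (blk 12, set 0) → L1-HIT  vc=[4, 8]
13: 0x80 (blk 8, set 0) → VC-HIT  vc=[4, 12]

VC = [4, 12]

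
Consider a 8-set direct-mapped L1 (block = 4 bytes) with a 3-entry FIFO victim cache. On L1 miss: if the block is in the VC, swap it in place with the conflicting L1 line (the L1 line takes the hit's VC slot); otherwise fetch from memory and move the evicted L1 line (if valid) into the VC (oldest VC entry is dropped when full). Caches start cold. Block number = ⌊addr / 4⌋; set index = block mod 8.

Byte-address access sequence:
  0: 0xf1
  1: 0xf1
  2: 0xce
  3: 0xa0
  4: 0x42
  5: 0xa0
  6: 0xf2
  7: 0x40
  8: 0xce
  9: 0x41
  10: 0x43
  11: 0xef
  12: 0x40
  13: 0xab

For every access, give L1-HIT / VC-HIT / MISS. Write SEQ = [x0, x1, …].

SEQ = [MISS, L1-HIT, MISS, MISS, MISS, VC-HIT, L1-HIT, VC-HIT, L1-HIT, L1-HIT, L1-HIT, MISS, L1-HIT, MISS]

0: 0xf1 (blk 60, set 4) → MISS  vc=[]
1: 0xf1 (blk 60, set 4) → L1-HIT  vc=[]
2: 0xce (blk 51, set 3) → MISS  vc=[]
3: 0xa0 (blk 40, set 0) → MISS  vc=[]
4: 0x42 (blk 16, set 0) → MISS  vc=[40]
5: 0xa0 (blk 40, set 0) → VC-HIT  vc=[16]
6: 0xf2 (blk 60, set 4) → L1-HIT  vc=[16]
7: 0x40 (blk 16, set 0) → VC-HIT  vc=[40]
8: 0xce (blk 51, set 3) → L1-HIT  vc=[40]
9: 0x41 (blk 16, set 0) → L1-HIT  vc=[40]
10: 0x43 (blk 16, set 0) → L1-HIT  vc=[40]
11: 0xef (blk 59, set 3) → MISS  vc=[40, 51]
12: 0x40 (blk 16, set 0) → L1-HIT  vc=[40, 51]
13: 0xab (blk 42, set 2) → MISS  vc=[40, 51]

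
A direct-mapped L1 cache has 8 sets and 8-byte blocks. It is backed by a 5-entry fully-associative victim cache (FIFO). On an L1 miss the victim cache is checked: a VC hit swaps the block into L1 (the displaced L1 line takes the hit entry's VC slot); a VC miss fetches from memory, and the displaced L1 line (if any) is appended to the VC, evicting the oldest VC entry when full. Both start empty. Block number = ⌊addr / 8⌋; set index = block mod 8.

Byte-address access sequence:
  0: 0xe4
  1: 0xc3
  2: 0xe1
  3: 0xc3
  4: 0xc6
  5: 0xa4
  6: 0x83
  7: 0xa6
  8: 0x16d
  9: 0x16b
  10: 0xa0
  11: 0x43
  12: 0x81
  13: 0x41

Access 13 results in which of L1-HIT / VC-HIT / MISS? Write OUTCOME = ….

OUTCOME = VC-HIT

#0 0xe4→b28/s4 MISS; vc=[]
#1 0xc3→b24/s0 MISS; vc=[]
#2 0xe1→b28/s4 L1-HIT; vc=[]
#3 0xc3→b24/s0 L1-HIT; vc=[]
#4 0xc6→b24/s0 L1-HIT; vc=[]
#5 0xa4→b20/s4 MISS; vc=[28]
#6 0x83→b16/s0 MISS; vc=[28,24]
#7 0xa6→b20/s4 L1-HIT; vc=[28,24]
#8 0x16d→b45/s5 MISS; vc=[28,24]
#9 0x16b→b45/s5 L1-HIT; vc=[28,24]
#10 0xa0→b20/s4 L1-HIT; vc=[28,24]
#11 0x43→b8/s0 MISS; vc=[28,24,16]
#12 0x81→b16/s0 VC-HIT; vc=[28,24,8]
#13 0x41→b8/s0 VC-HIT; vc=[28,24,16]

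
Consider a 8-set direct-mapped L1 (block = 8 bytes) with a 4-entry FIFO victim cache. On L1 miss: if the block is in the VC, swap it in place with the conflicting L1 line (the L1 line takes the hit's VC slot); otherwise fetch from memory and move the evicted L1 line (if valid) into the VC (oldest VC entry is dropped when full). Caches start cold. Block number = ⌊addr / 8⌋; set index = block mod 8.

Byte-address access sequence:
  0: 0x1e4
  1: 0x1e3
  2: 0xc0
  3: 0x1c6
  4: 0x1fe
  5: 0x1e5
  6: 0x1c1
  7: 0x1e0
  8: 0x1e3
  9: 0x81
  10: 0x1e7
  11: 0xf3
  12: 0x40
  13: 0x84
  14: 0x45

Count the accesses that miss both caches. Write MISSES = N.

MISSES = 7

  [0] addr=0x1e4 blk=60 s=4: MISS | VC []
  [1] addr=0x1e3 blk=60 s=4: L1-HIT | VC []
  [2] addr=0xc0 blk=24 s=0: MISS | VC []
  [3] addr=0x1c6 blk=56 s=0: MISS | VC [24]
  [4] addr=0x1fe blk=63 s=7: MISS | VC [24]
  [5] addr=0x1e5 blk=60 s=4: L1-HIT | VC [24]
  [6] addr=0x1c1 blk=56 s=0: L1-HIT | VC [24]
  [7] addr=0x1e0 blk=60 s=4: L1-HIT | VC [24]
  [8] addr=0x1e3 blk=60 s=4: L1-HIT | VC [24]
  [9] addr=0x81 blk=16 s=0: MISS | VC [24, 56]
  [10] addr=0x1e7 blk=60 s=4: L1-HIT | VC [24, 56]
  [11] addr=0xf3 blk=30 s=6: MISS | VC [24, 56]
  [12] addr=0x40 blk=8 s=0: MISS | VC [24, 56, 16]
  [13] addr=0x84 blk=16 s=0: VC-HIT | VC [24, 56, 8]
  [14] addr=0x45 blk=8 s=0: VC-HIT | VC [24, 56, 16]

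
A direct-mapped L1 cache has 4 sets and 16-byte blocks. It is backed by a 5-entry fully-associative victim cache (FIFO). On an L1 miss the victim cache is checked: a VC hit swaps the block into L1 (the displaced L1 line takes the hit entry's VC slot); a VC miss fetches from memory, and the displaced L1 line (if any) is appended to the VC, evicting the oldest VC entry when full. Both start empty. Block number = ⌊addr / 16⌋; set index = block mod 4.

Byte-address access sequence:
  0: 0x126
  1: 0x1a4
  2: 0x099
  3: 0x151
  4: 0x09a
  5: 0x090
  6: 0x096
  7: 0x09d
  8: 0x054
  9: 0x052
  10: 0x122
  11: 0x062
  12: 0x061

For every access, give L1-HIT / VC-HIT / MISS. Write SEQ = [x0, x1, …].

SEQ = [MISS, MISS, MISS, MISS, VC-HIT, L1-HIT, L1-HIT, L1-HIT, MISS, L1-HIT, VC-HIT, MISS, L1-HIT]

  [0] addr=0x126 blk=18 s=2: MISS | VC []
  [1] addr=0x1a4 blk=26 s=2: MISS | VC [18]
  [2] addr=0x99 blk=9 s=1: MISS | VC [18]
  [3] addr=0x151 blk=21 s=1: MISS | VC [18, 9]
  [4] addr=0x9a blk=9 s=1: VC-HIT | VC [18, 21]
  [5] addr=0x90 blk=9 s=1: L1-HIT | VC [18, 21]
  [6] addr=0x96 blk=9 s=1: L1-HIT | VC [18, 21]
  [7] addr=0x9d blk=9 s=1: L1-HIT | VC [18, 21]
  [8] addr=0x54 blk=5 s=1: MISS | VC [18, 21, 9]
  [9] addr=0x52 blk=5 s=1: L1-HIT | VC [18, 21, 9]
  [10] addr=0x122 blk=18 s=2: VC-HIT | VC [26, 21, 9]
  [11] addr=0x62 blk=6 s=2: MISS | VC [26, 21, 9, 18]
  [12] addr=0x61 blk=6 s=2: L1-HIT | VC [26, 21, 9, 18]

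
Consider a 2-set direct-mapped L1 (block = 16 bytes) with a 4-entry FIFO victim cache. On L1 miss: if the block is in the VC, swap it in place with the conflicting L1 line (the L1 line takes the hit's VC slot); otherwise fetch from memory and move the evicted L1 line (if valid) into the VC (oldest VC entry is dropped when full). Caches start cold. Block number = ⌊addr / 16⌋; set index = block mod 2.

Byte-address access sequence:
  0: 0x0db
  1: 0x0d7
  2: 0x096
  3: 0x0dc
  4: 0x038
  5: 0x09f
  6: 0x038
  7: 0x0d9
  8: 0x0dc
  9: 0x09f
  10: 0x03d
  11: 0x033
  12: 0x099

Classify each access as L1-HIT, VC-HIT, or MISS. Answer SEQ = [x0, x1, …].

#0 0xdb→b13/s1 MISS; vc=[]
#1 0xd7→b13/s1 L1-HIT; vc=[]
#2 0x96→b9/s1 MISS; vc=[13]
#3 0xdc→b13/s1 VC-HIT; vc=[9]
#4 0x38→b3/s1 MISS; vc=[9,13]
#5 0x9f→b9/s1 VC-HIT; vc=[3,13]
#6 0x38→b3/s1 VC-HIT; vc=[9,13]
#7 0xd9→b13/s1 VC-HIT; vc=[9,3]
#8 0xdc→b13/s1 L1-HIT; vc=[9,3]
#9 0x9f→b9/s1 VC-HIT; vc=[13,3]
#10 0x3d→b3/s1 VC-HIT; vc=[13,9]
#11 0x33→b3/s1 L1-HIT; vc=[13,9]
#12 0x99→b9/s1 VC-HIT; vc=[13,3]

SEQ = [MISS, L1-HIT, MISS, VC-HIT, MISS, VC-HIT, VC-HIT, VC-HIT, L1-HIT, VC-HIT, VC-HIT, L1-HIT, VC-HIT]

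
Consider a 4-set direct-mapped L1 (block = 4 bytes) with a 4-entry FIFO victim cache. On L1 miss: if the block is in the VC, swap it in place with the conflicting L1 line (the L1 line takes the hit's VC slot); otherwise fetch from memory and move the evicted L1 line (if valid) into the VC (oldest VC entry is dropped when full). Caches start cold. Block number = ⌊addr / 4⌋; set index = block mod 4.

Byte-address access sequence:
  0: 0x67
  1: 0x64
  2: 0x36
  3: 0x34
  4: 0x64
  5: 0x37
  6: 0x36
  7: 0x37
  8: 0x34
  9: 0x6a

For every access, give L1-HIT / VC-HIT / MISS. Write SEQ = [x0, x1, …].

0: 0x67 (blk 25, set 1) → MISS  vc=[]
1: 0x64 (blk 25, set 1) → L1-HIT  vc=[]
2: 0x36 (blk 13, set 1) → MISS  vc=[25]
3: 0x34 (blk 13, set 1) → L1-HIT  vc=[25]
4: 0x64 (blk 25, set 1) → VC-HIT  vc=[13]
5: 0x37 (blk 13, set 1) → VC-HIT  vc=[25]
6: 0x36 (blk 13, set 1) → L1-HIT  vc=[25]
7: 0x37 (blk 13, set 1) → L1-HIT  vc=[25]
8: 0x34 (blk 13, set 1) → L1-HIT  vc=[25]
9: 0x6a (blk 26, set 2) → MISS  vc=[25]

SEQ = [MISS, L1-HIT, MISS, L1-HIT, VC-HIT, VC-HIT, L1-HIT, L1-HIT, L1-HIT, MISS]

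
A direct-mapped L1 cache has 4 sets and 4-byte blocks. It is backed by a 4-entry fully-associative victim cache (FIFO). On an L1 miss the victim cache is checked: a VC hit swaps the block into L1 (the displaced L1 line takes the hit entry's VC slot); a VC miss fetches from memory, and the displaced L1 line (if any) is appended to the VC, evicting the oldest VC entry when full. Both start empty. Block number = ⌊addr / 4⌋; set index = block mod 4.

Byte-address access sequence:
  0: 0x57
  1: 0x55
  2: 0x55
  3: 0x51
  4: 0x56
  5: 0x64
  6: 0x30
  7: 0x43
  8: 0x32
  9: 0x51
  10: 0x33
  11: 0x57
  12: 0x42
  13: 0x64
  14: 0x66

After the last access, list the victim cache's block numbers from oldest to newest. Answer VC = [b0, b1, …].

  [0] addr=0x57 blk=21 s=1: MISS | VC []
  [1] addr=0x55 blk=21 s=1: L1-HIT | VC []
  [2] addr=0x55 blk=21 s=1: L1-HIT | VC []
  [3] addr=0x51 blk=20 s=0: MISS | VC []
  [4] addr=0x56 blk=21 s=1: L1-HIT | VC []
  [5] addr=0x64 blk=25 s=1: MISS | VC [21]
  [6] addr=0x30 blk=12 s=0: MISS | VC [21, 20]
  [7] addr=0x43 blk=16 s=0: MISS | VC [21, 20, 12]
  [8] addr=0x32 blk=12 s=0: VC-HIT | VC [21, 20, 16]
  [9] addr=0x51 blk=20 s=0: VC-HIT | VC [21, 12, 16]
  [10] addr=0x33 blk=12 s=0: VC-HIT | VC [21, 20, 16]
  [11] addr=0x57 blk=21 s=1: VC-HIT | VC [25, 20, 16]
  [12] addr=0x42 blk=16 s=0: VC-HIT | VC [25, 20, 12]
  [13] addr=0x64 blk=25 s=1: VC-HIT | VC [21, 20, 12]
  [14] addr=0x66 blk=25 s=1: L1-HIT | VC [21, 20, 12]

VC = [21, 20, 12]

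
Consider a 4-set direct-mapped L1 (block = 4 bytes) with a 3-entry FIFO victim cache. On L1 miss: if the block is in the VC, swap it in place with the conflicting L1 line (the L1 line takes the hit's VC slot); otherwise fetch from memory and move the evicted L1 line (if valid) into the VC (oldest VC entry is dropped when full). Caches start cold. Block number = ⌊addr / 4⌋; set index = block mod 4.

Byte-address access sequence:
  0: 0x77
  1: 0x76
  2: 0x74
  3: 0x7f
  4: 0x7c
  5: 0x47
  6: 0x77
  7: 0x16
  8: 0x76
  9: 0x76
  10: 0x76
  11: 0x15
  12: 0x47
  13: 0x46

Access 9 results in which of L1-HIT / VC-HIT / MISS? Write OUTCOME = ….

  [0] addr=0x77 blk=29 s=1: MISS | VC []
  [1] addr=0x76 blk=29 s=1: L1-HIT | VC []
  [2] addr=0x74 blk=29 s=1: L1-HIT | VC []
  [3] addr=0x7f blk=31 s=3: MISS | VC []
  [4] addr=0x7c blk=31 s=3: L1-HIT | VC []
  [5] addr=0x47 blk=17 s=1: MISS | VC [29]
  [6] addr=0x77 blk=29 s=1: VC-HIT | VC [17]
  [7] addr=0x16 blk=5 s=1: MISS | VC [17, 29]
  [8] addr=0x76 blk=29 s=1: VC-HIT | VC [17, 5]
  [9] addr=0x76 blk=29 s=1: L1-HIT | VC [17, 5]
  [10] addr=0x76 blk=29 s=1: L1-HIT | VC [17, 5]
  [11] addr=0x15 blk=5 s=1: VC-HIT | VC [17, 29]
  [12] addr=0x47 blk=17 s=1: VC-HIT | VC [5, 29]
  [13] addr=0x46 blk=17 s=1: L1-HIT | VC [5, 29]

OUTCOME = L1-HIT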